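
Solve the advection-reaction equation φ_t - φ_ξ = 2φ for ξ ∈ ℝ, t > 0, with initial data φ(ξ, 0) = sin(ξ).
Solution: Substitute φ = exp(2t)u, i.e. u = exp(-2t)φ.
By the product rule, φ_t = exp(2t)(u_t + 2u), φ_ξ = exp(2t)u_ξ.
Substituting into the PDE and dividing by exp(2t): u_t + 2u - u_ξ = 2u.
The lower-order terms cancel, leaving the standard advection equation u_t - u_ξ = 0.
Initial data for u: u(ξ,0) = φ(ξ,0) = sin(ξ).
Solve for u:
  By method of characteristics (waves move left with speed 1):
  Along characteristics ξ + t = const, u is constant, so u(ξ,t) = f(ξ + t) with f = u(·, 0).
Hence u(ξ,t) = sin(t + ξ).
Transform back: φ(ξ,t) = exp(2t)u(ξ,t).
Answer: φ(ξ, t) = exp(2t)sin(t + ξ)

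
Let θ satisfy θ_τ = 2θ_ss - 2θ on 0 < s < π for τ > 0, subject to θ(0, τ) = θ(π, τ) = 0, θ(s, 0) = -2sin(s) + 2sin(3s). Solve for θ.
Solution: Substitute θ = exp(-2τ)u.
Then θ_τ = exp(-2τ)(u_τ - 2u), θ_ss = exp(-2τ)u_ss; substituting and dividing by exp(-2τ), the lower-order terms cancel: u_τ = 2u_ss (standard heat equation).
Data for u: u(s,0) = θ(s,0) = -2sin(s) + 2sin(3s). The boundary conditions carry over: u(0,τ) = u(π,τ) = 0.
Separating variables: u = Σ c_n exp(-2n²τ) sin(ns). From u(s,0) = -2sin(s) + 2sin(3s): c_1=-2, c_3=2.
So u(s,τ) = -2exp(-2τ)sin(s) + 2exp(-18τ)sin(3s), and θ(s,τ) = exp(-2τ)u(s,τ).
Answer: θ(s, τ) = -2exp(-4τ)sin(s) + 2exp(-20τ)sin(3s)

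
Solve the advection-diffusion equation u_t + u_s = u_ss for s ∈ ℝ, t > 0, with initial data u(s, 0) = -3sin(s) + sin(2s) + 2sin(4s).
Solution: Moving frame: η = s - t, σ = t, u = w(η,σ), so u_t = w_σ - w_η and u_ss = w_ηη.
Hence u_t + u_s = w_σ and the PDE becomes the heat equation w_σ = w_ηη on η ∈ ℝ.
Initial data: w(η,0) = u(η,0) = -3sin(η) + sin(2η) + 2sin(4η). Each mode sin(nη) decays as exp(-n²σ) on ℝ, so w(η,σ) = Σ c_n exp(-n²σ) sin(nη) with c_1=-3, c_2=1, c_4=2: w(η,σ) = -3exp(-σ)sin(η) + exp(-4σ)sin(2η) + 2exp(-16σ)sin(4η).
Substituting back: u(s,t) = w(s - t, t).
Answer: u(s, t) = -3exp(-t)sin(s - t) + exp(-4t)sin(2s - 2t) + 2exp(-16t)sin(4s - 4t)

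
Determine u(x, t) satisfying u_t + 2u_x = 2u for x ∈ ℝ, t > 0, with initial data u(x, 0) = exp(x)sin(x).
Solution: Substitute u = exp(x)w.
Then u_x = exp(x)(w_x + w), u_t = exp(x)w_t; substituting and dividing by exp(x), the lower-order terms cancel: w_t + 2w_x = 0 (standard advection equation).
Data for w: w(x,0) = exp(-x)u(x,0) = sin(x).
By characteristics (dx/dt = 2), w(x,t) = f(x - 2t) with f = w(·, 0).
So w(x,t) = -sin(2t - x), and u(x,t) = exp(x)w(x,t).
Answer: u(x, t) = -exp(x)sin(2t - x)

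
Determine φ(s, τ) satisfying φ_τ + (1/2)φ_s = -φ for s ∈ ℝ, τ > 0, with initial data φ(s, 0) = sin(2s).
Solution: Substitute φ = exp(-τ)u.
Then φ_τ = exp(-τ)(u_τ - u), φ_s = exp(-τ)u_s; substituting and dividing by exp(-τ), the lower-order terms cancel: u_τ + (1/2)u_s = 0 (standard advection equation).
Data for u: u(s,0) = φ(s,0) = sin(2s).
By characteristics (ds/dτ = 1/2), u(s,τ) = f(s - (1/2)τ) with f = u(·, 0).
So u(s,τ) = sin(2s - τ), and φ(s,τ) = exp(-τ)u(s,τ).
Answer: φ(s, τ) = exp(-τ)sin(2s - τ)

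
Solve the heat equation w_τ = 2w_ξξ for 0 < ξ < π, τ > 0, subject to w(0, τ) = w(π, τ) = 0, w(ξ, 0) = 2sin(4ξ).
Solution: Using separation of variables w = X(ξ)T(τ):
Eigenfunctions: sin(nξ), n = 1, 2, 3, ...
General solution: w(ξ, τ) = Σ c_n sin(nξ) exp(-2n² τ)
Matching w(ξ,0) = 2sin(4ξ) term by term: c_4=2.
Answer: w(ξ, τ) = 2exp(-32τ)sin(4ξ)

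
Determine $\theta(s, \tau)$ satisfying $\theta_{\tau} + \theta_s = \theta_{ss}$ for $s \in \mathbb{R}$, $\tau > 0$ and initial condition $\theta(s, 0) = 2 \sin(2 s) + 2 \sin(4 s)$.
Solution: Moving frame: $\eta = s - \tau$, $\sigma = \tau$, $\theta = u(\eta,\sigma)$, so $\theta_{\tau} = u_{\sigma} - u_{\eta}$ and $\theta_{ss} = u_{\eta\eta}$.
Hence $\theta_{\tau} + \theta_s = u_{\sigma}$ and the PDE becomes the heat equation $u_{\sigma} = u_{\eta\eta}$ on $\eta \in \mathbb{R}$.
Initial data: $u(\eta,0) = \theta(\eta,0) = 2 \sin(2 \eta) + 2 \sin(4 \eta)$. Each mode $\sin(n\eta)$ decays as $e^{-n^2\sigma}$ on $\mathbb{R}$, so $u(\eta,\sigma) = \sum c_n e^{-n^2\sigma} \sin(n\eta)$ with $c_2=2, c_4=2$: $u(\eta,\sigma) = 2 e^{-4 \sigma} \sin(2 \eta) + 2 e^{-16 \sigma} \sin(4 \eta)$.
Substituting back: $\theta(s,\tau) = u(s - \tau, \tau)$.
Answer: $\theta(s, \tau) = -2 e^{-4 \tau} \sin(2 \tau - 2 s) - 2 e^{-16 \tau} \sin(4 \tau - 4 s)$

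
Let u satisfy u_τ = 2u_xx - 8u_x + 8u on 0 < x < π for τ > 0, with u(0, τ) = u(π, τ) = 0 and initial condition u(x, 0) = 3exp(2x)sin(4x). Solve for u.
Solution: Substitute u = exp(2x)w, i.e. w = exp(-2x)u.
By the product rule, u_x = exp(2x)(w_x + 2w), u_xx = exp(2x)(w_xx + 4w_x + 4w), u_τ = exp(2x)w_τ.
Substituting into the PDE and dividing by exp(2x): w_τ = 2(w_xx + 4w_x + 4w) - 8(w_x + 2w) + 8w.
The lower-order terms cancel, leaving the standard heat equation w_τ = 2w_xx.
Initial data for w: w(x,0) = exp(-2x)u(x,0) = 3sin(4x). The boundary conditions carry over: w(0,τ) = w(π,τ) = 0.
Solve for w:
  Using separation of variables w = X(x)T(τ):
  Eigenfunctions: sin(nx), n = 1, 2, 3, ...
  General solution: w(x, τ) = Σ c_n sin(nx) exp(-2n² τ)
  Matching w(x,0) = 3sin(4x) term by term: c_4=3.
Hence w(x,τ) = 3exp(-32τ)sin(4x).
Transform back: u(x,τ) = exp(2x)w(x,τ).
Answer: u(x, τ) = 3exp(2x)exp(-32τ)sin(4x)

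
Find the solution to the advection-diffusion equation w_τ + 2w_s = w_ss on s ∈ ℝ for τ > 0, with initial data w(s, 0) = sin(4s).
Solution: Moving frame: η = s - 2τ, σ = τ, w = u(η,σ), so w_τ = u_σ - 2u_η and w_ss = u_ηη.
Hence w_τ + 2w_s = u_σ and the PDE becomes the heat equation u_σ = u_ηη on η ∈ ℝ.
Initial data: u(η,0) = w(η,0) = sin(4η). Each mode sin(nη) decays as exp(-n²σ) on ℝ, so u(η,σ) = Σ c_n exp(-n²σ) sin(nη) with c_4=1: u(η,σ) = exp(-16σ)sin(4η).
Substituting back: w(s,τ) = u(s - 2τ, τ).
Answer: w(s, τ) = exp(-16τ)sin(4s - 8τ)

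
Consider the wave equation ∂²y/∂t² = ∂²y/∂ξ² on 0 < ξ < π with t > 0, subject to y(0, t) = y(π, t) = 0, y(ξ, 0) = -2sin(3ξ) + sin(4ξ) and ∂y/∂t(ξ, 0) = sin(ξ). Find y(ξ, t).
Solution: Using separation of variables y = X(ξ)T(t):
Eigenfunctions: sin(nξ), n = 1, 2, 3, ...
General solution: y(ξ, t) = Σ [A_n cos(n t) + B_n sin(n t)] sin(nξ)
From y(ξ,0) = -2sin(3ξ) + sin(4ξ): A_3=-2, A_4=1. From y_t(ξ,0) = sin(ξ), using y_t(ξ,0) = Σ ω_n B_n sin(nξ) with ω_n = n: B_1 = 1/1 = 1.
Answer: y(ξ, t) = sin(t)sin(ξ) - 2sin(3ξ)cos(3t) + sin(4ξ)cos(4t)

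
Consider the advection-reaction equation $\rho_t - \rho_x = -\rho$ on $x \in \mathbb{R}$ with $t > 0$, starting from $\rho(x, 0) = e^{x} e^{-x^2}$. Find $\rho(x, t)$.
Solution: Substitute $\rho = e^{x}u$.
Then $\rho_x = e^{x}(u_x + u)$, $\rho_t = e^{x}u_t$; substituting and dividing by $e^{x}$, the lower-order terms cancel: $u_t - u_x = 0$ (standard advection equation).
Data for $u$: $u(x,0) = e^{-x}\rho(x,0) = e^{-x^2}$.
By characteristics ($dx/dt = -1$), $u(x,t) = f(x + t)$ with $f = u( \cdot , 0)$.
So $u(x,t) = e^{-(t + x)^2}$, and $\rho(x,t) = e^{x}u(x,t)$.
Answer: $\rho(x, t) = e^{x} e^{-(t + x)^2}$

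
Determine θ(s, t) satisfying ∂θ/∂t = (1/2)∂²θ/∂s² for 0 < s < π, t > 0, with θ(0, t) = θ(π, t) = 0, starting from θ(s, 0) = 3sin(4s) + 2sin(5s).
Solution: Using separation of variables θ = X(s)G(t):
Eigenfunctions: sin(ns), n = 1, 2, 3, ...
General solution: θ(s, t) = Σ c_n sin(ns) exp(-n² t/2)
Matching θ(s,0) = 3sin(4s) + 2sin(5s) term by term: c_4=3, c_5=2.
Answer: θ(s, t) = 3exp(-8t)sin(4s) + 2exp(-25t/2)sin(5s)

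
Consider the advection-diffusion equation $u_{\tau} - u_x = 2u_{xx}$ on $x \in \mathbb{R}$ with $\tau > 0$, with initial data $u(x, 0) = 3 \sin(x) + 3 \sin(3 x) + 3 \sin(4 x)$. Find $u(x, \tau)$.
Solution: Moving frame: $\eta = x + \tau$, $\sigma = \tau$, $u = w(\eta,\sigma)$, so $u_{\tau} = w_{\sigma} + w_{\eta}$ and $u_{xx} = w_{\eta\eta}$.
Hence $u_{\tau} - u_x = w_{\sigma}$ and the PDE becomes the heat equation $w_{\sigma} = 2w_{\eta\eta}$ on $\eta \in \mathbb{R}$.
Initial data: $w(\eta,0) = u(\eta,0) = 3 \sin(\eta) + 3 \sin(3 \eta) + 3 \sin(4 \eta)$. Each mode $\sin(n\eta)$ decays as $e^{-2n^2\sigma}$ on $\mathbb{R}$, so $w(\eta,\sigma) = \sum c_n e^{-2n^2\sigma} \sin(n\eta)$ with $c_1=3, c_3=3, c_4=3$: $w(\eta,\sigma) = 3 e^{-2 \sigma} \sin(\eta) + 3 e^{-18 \sigma} \sin(3 \eta) + 3 e^{-32 \sigma} \sin(4 \eta)$.
Substituting back: $u(x,\tau) = w(x + \tau, \tau)$.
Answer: $u(x, \tau) = 3 e^{-2 \tau} \sin(\tau + x) + 3 e^{-18 \tau} \sin(3 \tau + 3 x) + 3 e^{-32 \tau} \sin(4 \tau + 4 x)$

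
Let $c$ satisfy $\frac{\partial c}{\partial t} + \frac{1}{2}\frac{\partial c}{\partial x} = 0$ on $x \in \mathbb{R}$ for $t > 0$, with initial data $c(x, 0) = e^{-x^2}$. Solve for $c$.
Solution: By method of characteristics (waves move right with speed 1/2):
Along characteristics $x - \frac{1}{2}t =$ const, $c$ is constant, so $c(x,t) = f(x - \frac{1}{2}t)$ with $f = c( \cdot , 0)$.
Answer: $c(x, t) = e^{-(-t/2 + x)^2}$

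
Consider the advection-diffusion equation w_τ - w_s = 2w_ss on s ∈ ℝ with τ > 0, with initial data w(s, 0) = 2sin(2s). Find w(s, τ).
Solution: Moving frame: η = s + τ, σ = τ, w = u(η,σ), so w_τ = u_σ + u_η and w_ss = u_ηη.
Hence w_τ - w_s = u_σ and the PDE becomes the heat equation u_σ = 2u_ηη on η ∈ ℝ.
Initial data: u(η,0) = w(η,0) = 2sin(2η). Each mode sin(nη) decays as exp(-2n²σ) on ℝ, so u(η,σ) = Σ c_n exp(-2n²σ) sin(nη) with c_2=2: u(η,σ) = 2exp(-8σ)sin(2η).
Substituting back: w(s,τ) = u(s + τ, τ).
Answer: w(s, τ) = 2exp(-8τ)sin(2s + 2τ)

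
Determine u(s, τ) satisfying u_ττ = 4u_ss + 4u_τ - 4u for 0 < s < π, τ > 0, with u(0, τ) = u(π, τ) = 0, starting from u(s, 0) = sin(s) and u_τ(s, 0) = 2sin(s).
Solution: Substitute u = exp(2τ)w, i.e. w = exp(-2τ)u.
By the product rule, u_τ = exp(2τ)(w_τ + 2w), u_ττ = exp(2τ)(w_ττ + 4w_τ + 4w), u_ss = exp(2τ)w_ss.
Substituting into the PDE and dividing by exp(2τ): w_ττ + 4w_τ + 4w = 4w_ss + 4(w_τ + 2w) - 4w.
The lower-order terms cancel, leaving the standard wave equation w_ττ = 4w_ss.
Initial data for w: w(s,0) = u(s,0) = sin(s); w_τ(s,0) = u_τ(s,0) - 2u(s,0) = 0. The boundary conditions carry over: w(0,τ) = w(π,τ) = 0.
Solve for w:
  Using separation of variables w = X(s)T(τ):
  Eigenfunctions: sin(ns), n = 1, 2, 3, ...
  General solution: w(s, τ) = Σ [A_n cos(2n τ) + B_n sin(2n τ)] sin(ns)
  From w(s,0) = sin(s): A_1=1. From w_τ(s,0) = 0: all B_n = 0.
Hence w(s,τ) = sin(s)cos(2τ).
Transform back: u(s,τ) = exp(2τ)w(s,τ).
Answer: u(s, τ) = exp(2τ)sin(s)cos(2τ)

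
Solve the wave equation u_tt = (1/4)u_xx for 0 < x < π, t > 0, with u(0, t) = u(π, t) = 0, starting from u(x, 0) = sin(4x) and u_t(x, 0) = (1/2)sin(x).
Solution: Separating variables: u = Σ [A_n cos(ω_n t) + B_n sin(ω_n t)] sin(nx), ω_n = n/2. From ICs (B_n = velocity coefficient / ω_n): A_4=1, B_1=1.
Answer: u(x, t) = sin(t/2)sin(x) + sin(4x)cos(2t)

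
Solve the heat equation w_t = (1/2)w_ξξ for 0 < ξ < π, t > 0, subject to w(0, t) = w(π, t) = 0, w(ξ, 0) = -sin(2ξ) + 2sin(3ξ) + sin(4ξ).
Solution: Separating variables: w = Σ c_n exp(-n²t/2) sin(nξ). From w(ξ,0) = -sin(2ξ) + 2sin(3ξ) + sin(4ξ): c_2=-1, c_3=2, c_4=1.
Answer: w(ξ, t) = -exp(-2t)sin(2ξ) + exp(-8t)sin(4ξ) + 2exp(-9t/2)sin(3ξ)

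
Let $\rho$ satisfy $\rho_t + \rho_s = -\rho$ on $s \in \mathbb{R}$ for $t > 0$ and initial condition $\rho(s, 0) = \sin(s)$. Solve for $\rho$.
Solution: Substitute $\rho = e^{-t}u$.
Then $\rho_t = e^{-t}(u_t - u)$, $\rho_s = e^{-t}u_s$; substituting and dividing by $e^{-t}$, the lower-order terms cancel: $u_t + u_s = 0$ (standard advection equation).
Data for $u$: $u(s,0) = \rho(s,0) = \sin(s)$.
By characteristics ($ds/dt = 1$), $u(s,t) = f(s - t)$ with $f = u( \cdot , 0)$.
So $u(s,t) = \sin(s - t)$, and $\rho(s,t) = e^{-t}u(s,t)$.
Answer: $\rho(s, t) = e^{-t} \sin(s - t)$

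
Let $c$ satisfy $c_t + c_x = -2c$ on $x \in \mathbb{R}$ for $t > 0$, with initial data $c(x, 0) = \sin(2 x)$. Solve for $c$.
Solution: Substitute $c = e^{-2t}u$, i.e. $u = e^{2t}c$.
By the product rule, $c_t = e^{-2t}(u_t - 2u)$, $c_x = e^{-2t}u_x$.
Substituting into the PDE and dividing by $e^{-2t}$: $u_t - 2u + u_x = -2u$.
The lower-order terms cancel, leaving the standard advection equation $u_t + u_x = 0$.
Initial data for $u$: $u(x,0) = c(x,0) = \sin(2 x)$.
Solve for $u$:
  By method of characteristics (waves move right with speed 1):
  Along characteristics $x - t =$ const, $u$ is constant, so $u(x,t) = f(x - t)$ with $f = u( \cdot , 0)$.
Hence $u(x,t) = - \sin(2 t - 2 x)$.
Transform back: $c(x,t) = e^{-2t}u(x,t)$.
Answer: $c(x, t) = - e^{-2 t} \sin(2 t - 2 x)$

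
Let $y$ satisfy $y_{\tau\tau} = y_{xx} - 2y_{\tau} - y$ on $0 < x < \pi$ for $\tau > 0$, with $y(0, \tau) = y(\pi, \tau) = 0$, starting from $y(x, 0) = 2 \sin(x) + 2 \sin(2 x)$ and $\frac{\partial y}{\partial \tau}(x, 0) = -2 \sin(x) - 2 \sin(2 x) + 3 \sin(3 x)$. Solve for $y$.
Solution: Substitute $y = e^{-\tau}u$.
Then $y_{\tau} = e^{-\tau}(u_{\tau} - u)$, $y_{\tau\tau} = e^{-\tau}(u_{\tau\tau} - 2u_{\tau} + u)$, $y_{xx} = e^{-\tau}u_{xx}$; substituting and dividing by $e^{-\tau}$, the lower-order terms cancel: $u_{\tau\tau} = u_{xx}$ (standard wave equation).
Data for $u$: $u(x,0) = y(x,0) = 2 \sin(x) + 2 \sin(2 x)$; $u_{\tau}(x,0) = y_{\tau}(x,0) + y(x,0) = 3 \sin(3 x)$. The boundary conditions carry over: $u(0,\tau) = u(\pi,\tau) = 0$.
Separating variables: $u = \sum [A_n \cos(\omega_n \tau) + B_n \sin(\omega_n \tau)] \sin(nx)$, $\omega_n = n$. From ICs ($B_n$ = velocity coefficient / $\omega_n$): $A_1=2, A_2=2, B_3=1$.
So $u(x,\tau) = 2 \sin(x) \cos(\tau) + 2 \sin(2 x) \cos(2 \tau) + \sin(3 x) \sin(3 \tau)$, and $y(x,\tau) = e^{-\tau}u(x,\tau)$.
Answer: $y(x, \tau) = e^{-\tau} \sin(3 \tau) \sin(3 x) + 2 e^{-\tau} \sin(x) \cos(\tau) + 2 e^{-\tau} \sin(2 x) \cos(2 \tau)$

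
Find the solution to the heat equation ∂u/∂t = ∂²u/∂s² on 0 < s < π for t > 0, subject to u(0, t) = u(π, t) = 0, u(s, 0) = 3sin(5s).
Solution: Using separation of variables u = X(s)T(t):
Eigenfunctions: sin(ns), n = 1, 2, 3, ...
General solution: u(s, t) = Σ c_n sin(ns) exp(-n² t)
Matching u(s,0) = 3sin(5s) term by term: c_5=3.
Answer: u(s, t) = 3exp(-25t)sin(5s)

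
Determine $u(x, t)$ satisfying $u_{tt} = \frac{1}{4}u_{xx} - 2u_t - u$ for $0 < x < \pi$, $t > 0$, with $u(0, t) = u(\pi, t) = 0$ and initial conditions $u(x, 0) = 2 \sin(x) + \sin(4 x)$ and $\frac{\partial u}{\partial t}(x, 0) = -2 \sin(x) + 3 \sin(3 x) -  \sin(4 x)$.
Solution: Substitute $u = e^{-t}w$.
Then $u_t = e^{-t}(w_t - w)$, $u_{tt} = e^{-t}(w_{tt} - 2w_t + w)$, $u_{xx} = e^{-t}w_{xx}$; substituting and dividing by $e^{-t}$, the lower-order terms cancel: $w_{tt} = \frac{1}{4}w_{xx}$ (standard wave equation).
Data for $w$: $w(x,0) = u(x,0) = 2 \sin(x) + \sin(4 x)$; $w_t(x,0) = u_t(x,0) + u(x,0) = 3 \sin(3 x)$. The boundary conditions carry over: $w(0,t) = w(\pi,t) = 0$.
Separating variables: $w = \sum [A_n \cos(\omega_n t) + B_n \sin(\omega_n t)] \sin(nx)$, $\omega_n = n/2$. From ICs ($B_n$ = velocity coefficient / $\omega_n$): $A_1=2, A_4=1, B_3=2$.
So $w(x,t) = 2 \sin(3 t/2) \sin(3 x) + 2 \sin(x) \cos(t/2) + \sin(4 x) \cos(2 t)$, and $u(x,t) = e^{-t}w(x,t)$.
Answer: $u(x, t) = 2 e^{-t} \sin(3 t/2) \sin(3 x) + 2 e^{-t} \sin(x) \cos(t/2) + e^{-t} \sin(4 x) \cos(2 t)$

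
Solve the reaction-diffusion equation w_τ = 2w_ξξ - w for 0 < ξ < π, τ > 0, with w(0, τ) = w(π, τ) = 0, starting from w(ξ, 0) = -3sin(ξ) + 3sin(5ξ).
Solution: Substitute w = exp(-τ)u.
Then w_τ = exp(-τ)(u_τ - u), w_ξξ = exp(-τ)u_ξξ; substituting and dividing by exp(-τ), the lower-order terms cancel: u_τ = 2u_ξξ (standard heat equation).
Data for u: u(ξ,0) = w(ξ,0) = -3sin(ξ) + 3sin(5ξ). The boundary conditions carry over: u(0,τ) = u(π,τ) = 0.
Separating variables: u = Σ c_n exp(-2n²τ) sin(nξ). From u(ξ,0) = -3sin(ξ) + 3sin(5ξ): c_1=-3, c_5=3.
So u(ξ,τ) = -3exp(-2τ)sin(ξ) + 3exp(-50τ)sin(5ξ), and w(ξ,τ) = exp(-τ)u(ξ,τ).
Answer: w(ξ, τ) = -3exp(-3τ)sin(ξ) + 3exp(-51τ)sin(5ξ)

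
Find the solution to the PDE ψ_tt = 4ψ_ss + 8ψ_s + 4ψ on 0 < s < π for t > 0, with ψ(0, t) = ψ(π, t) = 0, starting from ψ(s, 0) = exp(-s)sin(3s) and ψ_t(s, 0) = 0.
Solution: Substitute ψ = exp(-s)u.
Then ψ_s = exp(-s)(u_s - u), ψ_ss = exp(-s)(u_ss - 2u_s + u), ψ_tt = exp(-s)u_tt; substituting and dividing by exp(-s), the lower-order terms cancel: u_tt = 4u_ss (standard wave equation).
Data for u: u(s,0) = exp(s)ψ(s,0) = sin(3s); u_t(s,0) = exp(s)ψ_t(s,0) = 0. The boundary conditions carry over: u(0,t) = u(π,t) = 0.
Separating variables: u = Σ [A_n cos(ω_n t) + B_n sin(ω_n t)] sin(ns), ω_n = 2n. From ICs: A_3=1.
So u(s,t) = sin(3s)cos(6t), and ψ(s,t) = exp(-s)u(s,t).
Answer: ψ(s, t) = exp(-s)sin(3s)cos(6t)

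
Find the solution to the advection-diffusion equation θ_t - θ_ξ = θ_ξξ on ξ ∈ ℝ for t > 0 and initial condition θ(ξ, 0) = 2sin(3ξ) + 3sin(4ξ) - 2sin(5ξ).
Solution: Change to a moving frame: let η = ξ + t, σ = t and write θ(ξ,t) = u(η,σ).
By the chain rule θ_t = u_σ + u_η, θ_ξ = u_η, θ_ξξ = u_ηη.
Then θ_t - θ_ξ = u_σ: the advection term cancels and the PDE becomes the heat equation u_σ = u_ηη on η ∈ ℝ.
Initial data: u(η,0) = θ(η,0) = 2sin(3η) + 3sin(4η) - 2sin(5η).
On η ∈ ℝ each mode satisfies (sin(nη))″ = -n² sin(nη), so exp(-n²σ) sin(nη) solves the heat equation; by superposition u(η,σ) = Σ c_n exp(-n²σ) sin(nη).
Reading off the coefficients: c_3=2, c_4=3, c_5=-2, so u(η,σ) = 2exp(-9σ)sin(3η) + 3exp(-16σ)sin(4η) - 2exp(-25σ)sin(5η).
Substituting back η = ξ + t, σ = t: θ(ξ,t) = u(ξ + t, t).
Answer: θ(ξ, t) = 2exp(-9t)sin(3t + 3ξ) + 3exp(-16t)sin(4t + 4ξ) - 2exp(-25t)sin(5t + 5ξ)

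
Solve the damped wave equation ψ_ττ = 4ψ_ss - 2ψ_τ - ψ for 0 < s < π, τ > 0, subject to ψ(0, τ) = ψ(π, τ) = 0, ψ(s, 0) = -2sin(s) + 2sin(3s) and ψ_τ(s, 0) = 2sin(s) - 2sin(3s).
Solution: Substitute ψ = exp(-τ)u, i.e. u = exp(τ)ψ.
By the product rule, ψ_τ = exp(-τ)(u_τ - u), ψ_ττ = exp(-τ)(u_ττ - 2u_τ + u), ψ_ss = exp(-τ)u_ss.
Substituting into the PDE and dividing by exp(-τ): u_ττ - 2u_τ + u = 4u_ss - 2(u_τ - u) - u.
The lower-order terms cancel, leaving the standard wave equation u_ττ = 4u_ss.
Initial data for u: u(s,0) = ψ(s,0) = -2sin(s) + 2sin(3s); u_τ(s,0) = ψ_τ(s,0) + ψ(s,0) = 0. The boundary conditions carry over: u(0,τ) = u(π,τ) = 0.
Solve for u:
  Using separation of variables u = X(s)T(τ):
  Eigenfunctions: sin(ns), n = 1, 2, 3, ...
  General solution: u(s, τ) = Σ [A_n cos(2n τ) + B_n sin(2n τ)] sin(ns)
  From u(s,0) = -2sin(s) + 2sin(3s): A_1=-2, A_3=2. From u_τ(s,0) = 0: all B_n = 0.
Hence u(s,τ) = -2sin(s)cos(2τ) + 2sin(3s)cos(6τ).
Transform back: ψ(s,τ) = exp(-τ)u(s,τ).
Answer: ψ(s, τ) = -2exp(-τ)sin(s)cos(2τ) + 2exp(-τ)sin(3s)cos(6τ)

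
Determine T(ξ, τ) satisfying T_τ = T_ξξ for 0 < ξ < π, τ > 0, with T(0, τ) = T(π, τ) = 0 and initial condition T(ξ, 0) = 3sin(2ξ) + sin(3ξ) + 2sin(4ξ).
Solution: Using separation of variables T = X(ξ)G(τ):
Eigenfunctions: sin(nξ), n = 1, 2, 3, ...
General solution: T(ξ, τ) = Σ c_n sin(nξ) exp(-n² τ)
Matching T(ξ,0) = 3sin(2ξ) + sin(3ξ) + 2sin(4ξ) term by term: c_2=3, c_3=1, c_4=2.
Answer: T(ξ, τ) = 3exp(-4τ)sin(2ξ) + exp(-9τ)sin(3ξ) + 2exp(-16τ)sin(4ξ)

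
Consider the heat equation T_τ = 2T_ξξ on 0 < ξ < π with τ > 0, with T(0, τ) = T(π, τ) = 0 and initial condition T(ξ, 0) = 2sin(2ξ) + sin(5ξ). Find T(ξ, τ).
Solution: Separating variables: T = Σ c_n exp(-2n²τ) sin(nξ). From T(ξ,0) = 2sin(2ξ) + sin(5ξ): c_2=2, c_5=1.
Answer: T(ξ, τ) = 2exp(-8τ)sin(2ξ) + exp(-50τ)sin(5ξ)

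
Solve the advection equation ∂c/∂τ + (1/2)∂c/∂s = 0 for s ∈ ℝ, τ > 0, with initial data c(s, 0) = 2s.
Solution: By characteristics (ds/dτ = 1/2), c(s,τ) = f(s - (1/2)τ) with f = c(·, 0).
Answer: c(s, τ) = 2s - τ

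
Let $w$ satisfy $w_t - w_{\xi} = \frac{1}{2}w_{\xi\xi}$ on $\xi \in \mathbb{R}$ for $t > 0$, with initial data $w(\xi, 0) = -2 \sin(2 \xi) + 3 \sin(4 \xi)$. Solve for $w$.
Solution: Moving frame: $\eta = \xi + t$, $\sigma = t$, $w = u(\eta,\sigma)$, so $w_t = u_{\sigma} + u_{\eta}$ and $w_{\xi\xi} = u_{\eta\eta}$.
Hence $w_t - w_{\xi} = u_{\sigma}$ and the PDE becomes the heat equation $u_{\sigma} = \frac{1}{2}u_{\eta\eta}$ on $\eta \in \mathbb{R}$.
Initial data: $u(\eta,0) = w(\eta,0) = -2 \sin(2 \eta) + 3 \sin(4 \eta)$. Each mode $\sin(n\eta)$ decays as $e^{-n^2\sigma/2}$ on $\mathbb{R}$, so $u(\eta,\sigma) = \sum c_n e^{-n^2\sigma/2} \sin(n\eta)$ with $c_2=-2, c_4=3$: $u(\eta,\sigma) = -2 e^{-2 \sigma} \sin(2 \eta) + 3 e^{-8 \sigma} \sin(4 \eta)$.
Substituting back: $w(\xi,t) = u(\xi + t, t)$.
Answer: $w(\xi, t) = -2 e^{-2 t} \sin(2 \xi + 2 t) + 3 e^{-8 t} \sin(4 \xi + 4 t)$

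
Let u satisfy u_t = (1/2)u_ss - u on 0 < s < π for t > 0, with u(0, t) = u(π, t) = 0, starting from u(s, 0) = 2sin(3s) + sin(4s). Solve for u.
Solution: Substitute u = exp(-t)w.
Then u_t = exp(-t)(w_t - w), u_ss = exp(-t)w_ss; substituting and dividing by exp(-t), the lower-order terms cancel: w_t = (1/2)w_ss (standard heat equation).
Data for w: w(s,0) = u(s,0) = 2sin(3s) + sin(4s). The boundary conditions carry over: w(0,t) = w(π,t) = 0.
Separating variables: w = Σ c_n exp(-n²t/2) sin(ns). From w(s,0) = 2sin(3s) + sin(4s): c_3=2, c_4=1.
So w(s,t) = exp(-8t)sin(4s) + 2exp(-9t/2)sin(3s), and u(s,t) = exp(-t)w(s,t).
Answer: u(s, t) = exp(-9t)sin(4s) + 2exp(-11t/2)sin(3s)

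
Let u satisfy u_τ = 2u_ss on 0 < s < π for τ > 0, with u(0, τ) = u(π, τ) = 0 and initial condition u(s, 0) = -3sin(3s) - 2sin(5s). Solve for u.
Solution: Using separation of variables u = X(s)T(τ):
Eigenfunctions: sin(ns), n = 1, 2, 3, ...
General solution: u(s, τ) = Σ c_n sin(ns) exp(-2n² τ)
Matching u(s,0) = -3sin(3s) - 2sin(5s) term by term: c_3=-3, c_5=-2.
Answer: u(s, τ) = -3exp(-18τ)sin(3s) - 2exp(-50τ)sin(5s)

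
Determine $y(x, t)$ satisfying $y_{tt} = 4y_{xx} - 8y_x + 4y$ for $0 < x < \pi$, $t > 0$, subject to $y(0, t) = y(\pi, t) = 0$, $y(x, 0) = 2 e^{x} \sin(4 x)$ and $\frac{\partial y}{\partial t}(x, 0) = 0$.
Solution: Substitute $y = e^{x}u$, i.e. $u = e^{-x}y$.
By the product rule, $y_x = e^{x}(u_x + u)$, $y_{xx} = e^{x}(u_{xx} + 2u_x + u)$, $y_{tt} = e^{x}u_{tt}$.
Substituting into the PDE and dividing by $e^{x}$: $u_{tt} = 4(u_{xx} + 2u_x + u) - 8(u_x + u) + 4u$.
The lower-order terms cancel, leaving the standard wave equation $u_{tt} = 4u_{xx}$.
Initial data for $u$: $u(x,0) = e^{-x}y(x,0) = 2 \sin(4 x)$; $u_t(x,0) = e^{-x}y_t(x,0) = 0$. The boundary conditions carry over: $u(0,t) = u(\pi,t) = 0$.
Solve for $u$:
  Using separation of variables $u = X(x)T(t)$:
  Eigenfunctions: $\sin(nx)$, $n = 1, 2, 3, \ldots$
  General solution: $u(x, t) = \sum [A_n \cos(2n t) + B_n \sin(2n t)] \sin(nx)$
  From $u(x,0) = 2 \sin(4 x)$: $A_4=2$. From $u_t(x,0) = 0$: all $B_n = 0$.
Hence $u(x,t) = 2 \sin(4 x) \cos(8 t)$.
Transform back: $y(x,t) = e^{x}u(x,t)$.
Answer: $y(x, t) = 2 e^{x} \sin(4 x) \cos(8 t)$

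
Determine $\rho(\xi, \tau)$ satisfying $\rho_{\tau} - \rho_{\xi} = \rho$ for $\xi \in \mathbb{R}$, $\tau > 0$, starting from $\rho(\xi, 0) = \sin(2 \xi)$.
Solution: Substitute $\rho = e^{\tau}u$.
Then $\rho_{\tau} = e^{\tau}(u_{\tau} + u)$, $\rho_{\xi} = e^{\tau}u_{\xi}$; substituting and dividing by $e^{\tau}$, the lower-order terms cancel: $u_{\tau} - u_{\xi} = 0$ (standard advection equation).
Data for $u$: $u(\xi,0) = \rho(\xi,0) = \sin(2 \xi)$.
By characteristics ($d\xi/d\tau = -1$), $u(\xi,\tau) = f(\xi + \tau)$ with $f = u( \cdot , 0)$.
So $u(\xi,\tau) = \sin(2 \xi + 2 \tau)$, and $\rho(\xi,\tau) = e^{\tau}u(\xi,\tau)$.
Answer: $\rho(\xi, \tau) = e^{\tau} \sin(2 \tau + 2 \xi)$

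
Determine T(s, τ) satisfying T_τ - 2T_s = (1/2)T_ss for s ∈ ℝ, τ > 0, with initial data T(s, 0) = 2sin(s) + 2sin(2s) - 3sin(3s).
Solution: Moving frame: η = s + 2τ, σ = τ, T = u(η,σ), so T_τ = u_σ + 2u_η and T_ss = u_ηη.
Hence T_τ - 2T_s = u_σ and the PDE becomes the heat equation u_σ = (1/2)u_ηη on η ∈ ℝ.
Initial data: u(η,0) = T(η,0) = 2sin(η) + 2sin(2η) - 3sin(3η). Each mode sin(nη) decays as exp(-n²σ/2) on ℝ, so u(η,σ) = Σ c_n exp(-n²σ/2) sin(nη) with c_1=2, c_2=2, c_3=-3: u(η,σ) = 2exp(-2σ)sin(2η) + 2exp(-σ/2)sin(η) - 3exp(-9σ/2)sin(3η).
Substituting back: T(s,τ) = u(s + 2τ, τ).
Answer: T(s, τ) = 2exp(-2τ)sin(2s + 4τ) + 2exp(-τ/2)sin(s + 2τ) - 3exp(-9τ/2)sin(3s + 6τ)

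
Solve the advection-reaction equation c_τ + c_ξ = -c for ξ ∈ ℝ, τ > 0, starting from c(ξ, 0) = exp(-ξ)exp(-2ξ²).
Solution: Substitute c = exp(-ξ)u, i.e. u = exp(ξ)c.
By the product rule, c_ξ = exp(-ξ)(u_ξ - u), c_τ = exp(-ξ)u_τ.
Substituting into the PDE and dividing by exp(-ξ): u_τ + (u_ξ - u) = -u.
The lower-order terms cancel, leaving the standard advection equation u_τ + u_ξ = 0.
Initial data for u: u(ξ,0) = exp(ξ)c(ξ,0) = exp(-2ξ²).
Solve for u:
  By method of characteristics (waves move right with speed 1):
  Along characteristics ξ - τ = const, u is constant, so u(ξ,τ) = f(ξ - τ) with f = u(·, 0).
Hence u(ξ,τ) = exp(-2(ξ - τ)²).
Transform back: c(ξ,τ) = exp(-ξ)u(ξ,τ).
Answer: c(ξ, τ) = exp(-ξ)exp(-2(ξ - τ)²)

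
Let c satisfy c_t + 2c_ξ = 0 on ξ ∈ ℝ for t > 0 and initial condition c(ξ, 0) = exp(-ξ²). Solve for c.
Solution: By method of characteristics (waves move right with speed 2):
Along characteristics ξ - 2t = const, c is constant, so c(ξ,t) = f(ξ - 2t) with f = c(·, 0).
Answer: c(ξ, t) = exp(-(-2t + ξ)²)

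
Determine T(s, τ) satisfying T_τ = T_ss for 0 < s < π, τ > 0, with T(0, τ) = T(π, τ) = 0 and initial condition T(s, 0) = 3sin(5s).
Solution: Using separation of variables T = X(s)G(τ):
Eigenfunctions: sin(ns), n = 1, 2, 3, ...
General solution: T(s, τ) = Σ c_n sin(ns) exp(-n² τ)
Matching T(s,0) = 3sin(5s) term by term: c_5=3.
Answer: T(s, τ) = 3exp(-25τ)sin(5s)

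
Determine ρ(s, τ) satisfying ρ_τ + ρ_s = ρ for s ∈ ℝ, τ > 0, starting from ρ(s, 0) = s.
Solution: Substitute ρ = exp(τ)u.
Then ρ_τ = exp(τ)(u_τ + u), ρ_s = exp(τ)u_s; substituting and dividing by exp(τ), the lower-order terms cancel: u_τ + u_s = 0 (standard advection equation).
Data for u: u(s,0) = ρ(s,0) = s.
By characteristics (ds/dτ = 1), u(s,τ) = f(s - τ) with f = u(·, 0).
So u(s,τ) = s - τ, and ρ(s,τ) = exp(τ)u(s,τ).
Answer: ρ(s, τ) = sexp(τ) - τexp(τ)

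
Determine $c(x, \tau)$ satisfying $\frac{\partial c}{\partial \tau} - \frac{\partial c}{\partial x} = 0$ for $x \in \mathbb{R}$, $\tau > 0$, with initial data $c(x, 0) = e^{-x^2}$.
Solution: By characteristics ($dx/d\tau = -1$), $c(x,\tau) = f(x + \tau)$ with $f = c( \cdot , 0)$.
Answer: $c(x, \tau) = e^{-(\tau + x)^2}$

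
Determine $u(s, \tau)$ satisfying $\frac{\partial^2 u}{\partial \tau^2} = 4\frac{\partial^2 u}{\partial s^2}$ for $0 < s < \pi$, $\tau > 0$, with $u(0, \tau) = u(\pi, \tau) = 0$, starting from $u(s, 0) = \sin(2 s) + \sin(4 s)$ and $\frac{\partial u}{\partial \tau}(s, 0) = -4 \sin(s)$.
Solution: Separating variables: $u = \sum [A_n \cos(\omega_n \tau) + B_n \sin(\omega_n \tau)] \sin(ns)$, $\omega_n = 2n$. From ICs ($B_n$ = velocity coefficient / $\omega_n$): $A_2=1, A_4=1, B_1=-2$.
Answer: $u(s, \tau) = -2 \sin(2 \tau) \sin(s) + \sin(2 s) \cos(4 \tau) + \sin(4 s) \cos(8 \tau)$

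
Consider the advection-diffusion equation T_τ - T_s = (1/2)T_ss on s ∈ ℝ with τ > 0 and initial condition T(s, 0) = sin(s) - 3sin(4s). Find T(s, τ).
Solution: Change to a moving frame: let η = s + τ, σ = τ and write T(s,τ) = u(η,σ).
By the chain rule T_τ = u_σ + u_η, T_s = u_η, T_ss = u_ηη.
Then T_τ - T_s = u_σ: the advection term cancels and the PDE becomes the heat equation u_σ = (1/2)u_ηη on η ∈ ℝ.
Initial data: u(η,0) = T(η,0) = sin(η) - 3sin(4η).
On η ∈ ℝ each mode satisfies (sin(nη))″ = -n² sin(nη), so exp(-n²σ/2) sin(nη) solves the heat equation; by superposition u(η,σ) = Σ c_n exp(-n²σ/2) sin(nη).
Reading off the coefficients: c_1=1, c_4=-3, so u(η,σ) = -3exp(-8σ)sin(4η) + exp(-σ/2)sin(η).
Substituting back η = s + τ, σ = τ: T(s,τ) = u(s + τ, τ).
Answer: T(s, τ) = -3exp(-8τ)sin(4s + 4τ) + exp(-τ/2)sin(s + τ)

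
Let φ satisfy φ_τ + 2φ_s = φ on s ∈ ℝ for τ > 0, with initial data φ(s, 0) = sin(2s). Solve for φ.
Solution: Substitute φ = exp(τ)u.
Then φ_τ = exp(τ)(u_τ + u), φ_s = exp(τ)u_s; substituting and dividing by exp(τ), the lower-order terms cancel: u_τ + 2u_s = 0 (standard advection equation).
Data for u: u(s,0) = φ(s,0) = sin(2s).
By characteristics (ds/dτ = 2), u(s,τ) = f(s - 2τ) with f = u(·, 0).
So u(s,τ) = sin(2s - 4τ), and φ(s,τ) = exp(τ)u(s,τ).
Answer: φ(s, τ) = exp(τ)sin(2s - 4τ)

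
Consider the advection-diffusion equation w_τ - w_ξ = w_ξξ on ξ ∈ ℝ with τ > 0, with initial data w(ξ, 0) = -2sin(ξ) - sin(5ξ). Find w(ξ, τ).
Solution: Moving frame: η = ξ + τ, σ = τ, w = u(η,σ), so w_τ = u_σ + u_η and w_ξξ = u_ηη.
Hence w_τ - w_ξ = u_σ and the PDE becomes the heat equation u_σ = u_ηη on η ∈ ℝ.
Initial data: u(η,0) = w(η,0) = -2sin(η) - sin(5η). Each mode sin(nη) decays as exp(-n²σ) on ℝ, so u(η,σ) = Σ c_n exp(-n²σ) sin(nη) with c_1=-2, c_5=-1: u(η,σ) = -2exp(-σ)sin(η) - exp(-25σ)sin(5η).
Substituting back: w(ξ,τ) = u(ξ + τ, τ).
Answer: w(ξ, τ) = -2exp(-τ)sin(ξ + τ) - exp(-25τ)sin(5ξ + 5τ)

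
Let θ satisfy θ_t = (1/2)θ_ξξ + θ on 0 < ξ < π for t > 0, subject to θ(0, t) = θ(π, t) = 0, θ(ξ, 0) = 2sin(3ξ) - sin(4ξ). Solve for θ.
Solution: Substitute θ = exp(t)u.
Then θ_t = exp(t)(u_t + u), θ_ξξ = exp(t)u_ξξ; substituting and dividing by exp(t), the lower-order terms cancel: u_t = (1/2)u_ξξ (standard heat equation).
Data for u: u(ξ,0) = θ(ξ,0) = 2sin(3ξ) - sin(4ξ). The boundary conditions carry over: u(0,t) = u(π,t) = 0.
Separating variables: u = Σ c_n exp(-n²t/2) sin(nξ). From u(ξ,0) = 2sin(3ξ) - sin(4ξ): c_3=2, c_4=-1.
So u(ξ,t) = -exp(-8t)sin(4ξ) + 2exp(-9t/2)sin(3ξ), and θ(ξ,t) = exp(t)u(ξ,t).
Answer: θ(ξ, t) = -exp(-7t)sin(4ξ) + 2exp(-7t/2)sin(3ξ)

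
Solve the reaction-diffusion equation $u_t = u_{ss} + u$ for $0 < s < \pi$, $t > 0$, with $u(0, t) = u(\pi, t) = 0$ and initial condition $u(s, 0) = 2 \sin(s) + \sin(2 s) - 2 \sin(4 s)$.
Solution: Substitute $u = e^{t}w$.
Then $u_t = e^{t}(w_t + w)$, $u_{ss} = e^{t}w_{ss}$; substituting and dividing by $e^{t}$, the lower-order terms cancel: $w_t = w_{ss}$ (standard heat equation).
Data for $w$: $w(s,0) = u(s,0) = 2 \sin(s) + \sin(2 s) - 2 \sin(4 s)$. The boundary conditions carry over: $w(0,t) = w(\pi,t) = 0$.
Separating variables: $w = \sum c_n e^{-n^2t} \sin(ns)$. From $w(s,0) = 2 \sin(s) + \sin(2 s) - 2 \sin(4 s)$: $c_1=2, c_2=1, c_4=-2$.
So $w(s,t) = 2 e^{-t} \sin(s) + e^{-4 t} \sin(2 s) - 2 e^{-16 t} \sin(4 s)$, and $u(s,t) = e^{t}w(s,t)$.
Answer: $u(s, t) = 2 \sin(s) + e^{-3 t} \sin(2 s) - 2 e^{-15 t} \sin(4 s)$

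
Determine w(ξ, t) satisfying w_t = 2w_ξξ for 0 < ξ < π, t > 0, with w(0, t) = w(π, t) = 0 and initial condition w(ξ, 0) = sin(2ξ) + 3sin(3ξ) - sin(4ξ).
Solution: Separating variables: w = Σ c_n exp(-2n²t) sin(nξ). From w(ξ,0) = sin(2ξ) + 3sin(3ξ) - sin(4ξ): c_2=1, c_3=3, c_4=-1.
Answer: w(ξ, t) = exp(-8t)sin(2ξ) + 3exp(-18t)sin(3ξ) - exp(-32t)sin(4ξ)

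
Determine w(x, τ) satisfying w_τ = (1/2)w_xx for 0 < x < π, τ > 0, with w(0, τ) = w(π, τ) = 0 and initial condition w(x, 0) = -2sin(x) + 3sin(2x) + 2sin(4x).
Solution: Separating variables: w = Σ c_n exp(-n²τ/2) sin(nx). From w(x,0) = -2sin(x) + 3sin(2x) + 2sin(4x): c_1=-2, c_2=3, c_4=2.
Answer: w(x, τ) = 3exp(-2τ)sin(2x) + 2exp(-8τ)sin(4x) - 2exp(-τ/2)sin(x)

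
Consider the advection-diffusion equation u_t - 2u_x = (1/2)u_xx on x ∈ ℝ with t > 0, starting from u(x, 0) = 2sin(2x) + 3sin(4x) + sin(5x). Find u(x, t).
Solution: Change to a moving frame: let η = x + 2t, σ = t and write u(x,t) = w(η,σ).
By the chain rule u_t = w_σ + 2w_η, u_x = w_η, u_xx = w_ηη.
Then u_t - 2u_x = w_σ: the advection term cancels and the PDE becomes the heat equation w_σ = (1/2)w_ηη on η ∈ ℝ.
Initial data: w(η,0) = u(η,0) = 2sin(2η) + 3sin(4η) + sin(5η).
On η ∈ ℝ each mode satisfies (sin(nη))″ = -n² sin(nη), so exp(-n²σ/2) sin(nη) solves the heat equation; by superposition w(η,σ) = Σ c_n exp(-n²σ/2) sin(nη).
Reading off the coefficients: c_2=2, c_4=3, c_5=1, so w(η,σ) = 2exp(-2σ)sin(2η) + 3exp(-8σ)sin(4η) + exp(-25σ/2)sin(5η).
Substituting back η = x + 2t, σ = t: u(x,t) = w(x + 2t, t).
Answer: u(x, t) = 2exp(-2t)sin(4t + 2x) + 3exp(-8t)sin(8t + 4x) + exp(-25t/2)sin(10t + 5x)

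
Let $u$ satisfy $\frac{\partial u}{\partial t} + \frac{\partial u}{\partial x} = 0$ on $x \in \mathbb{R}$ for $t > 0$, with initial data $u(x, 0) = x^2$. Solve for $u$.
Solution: By method of characteristics (waves move right with speed 1):
Along characteristics $x - t =$ const, $u$ is constant, so $u(x,t) = f(x - t)$ with $f = u( \cdot , 0)$.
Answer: $u(x, t) = t^2 - 2 t x + x^2$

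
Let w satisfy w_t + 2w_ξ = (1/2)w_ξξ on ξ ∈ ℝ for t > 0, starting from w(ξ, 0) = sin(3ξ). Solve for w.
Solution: Change to a moving frame: let η = ξ - 2t, σ = t and write w(ξ,t) = u(η,σ).
By the chain rule w_t = u_σ - 2u_η, w_ξ = u_η, w_ξξ = u_ηη.
Then w_t + 2w_ξ = u_σ: the advection term cancels and the PDE becomes the heat equation u_σ = (1/2)u_ηη on η ∈ ℝ.
Initial data: u(η,0) = w(η,0) = sin(3η).
On η ∈ ℝ each mode satisfies (sin(nη))″ = -n² sin(nη), so exp(-n²σ/2) sin(nη) solves the heat equation; by superposition u(η,σ) = Σ c_n exp(-n²σ/2) sin(nη).
Reading off the coefficients: c_3=1, so u(η,σ) = exp(-9σ/2)sin(3η).
Substituting back η = ξ - 2t, σ = t: w(ξ,t) = u(ξ - 2t, t).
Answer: w(ξ, t) = -exp(-9t/2)sin(6t - 3ξ)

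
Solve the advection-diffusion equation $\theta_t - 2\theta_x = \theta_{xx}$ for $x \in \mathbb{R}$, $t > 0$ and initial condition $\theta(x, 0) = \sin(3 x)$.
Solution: Change to a moving frame: let $\eta = x + 2t$, $\sigma = t$ and write $\theta(x,t) = u(\eta,\sigma)$.
By the chain rule $\theta_t = u_{\sigma} + 2u_{\eta}$, $\theta_x = u_{\eta}$, $\theta_{xx} = u_{\eta\eta}$.
Then $\theta_t - 2\theta_x = u_{\sigma}$: the advection term cancels and the PDE becomes the heat equation $u_{\sigma} = u_{\eta\eta}$ on $\eta \in \mathbb{R}$.
Initial data: $u(\eta,0) = \theta(\eta,0) = \sin(3 \eta)$.
On $\eta \in \mathbb{R}$ each mode satisfies $(\sin(n\eta))'' = -n^2 \sin(n\eta)$, so $e^{-n^2\sigma} \sin(n\eta)$ solves the heat equation; by superposition $u(\eta,\sigma) = \sum c_n e^{-n^2\sigma} \sin(n\eta)$.
Reading off the coefficients: $c_3=1$, so $u(\eta,\sigma) = e^{-9 \sigma} \sin(3 \eta)$.
Substituting back $\eta = x + 2t$, $\sigma = t$: $\theta(x,t) = u(x + 2t, t)$.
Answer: $\theta(x, t) = e^{-9 t} \sin(6 t + 3 x)$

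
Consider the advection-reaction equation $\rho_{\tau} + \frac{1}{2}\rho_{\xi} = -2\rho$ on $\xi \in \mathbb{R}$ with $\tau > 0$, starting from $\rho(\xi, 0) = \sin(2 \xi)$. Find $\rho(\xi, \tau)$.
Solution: Substitute $\rho = e^{-2\tau}u$, i.e. $u = e^{2\tau}\rho$.
By the product rule, $\rho_{\tau} = e^{-2\tau}(u_{\tau} - 2u)$, $\rho_{\xi} = e^{-2\tau}u_{\xi}$.
Substituting into the PDE and dividing by $e^{-2\tau}$: $u_{\tau} - 2u + \frac{1}{2}u_{\xi} = -2u$.
The lower-order terms cancel, leaving the standard advection equation $u_{\tau} + \frac{1}{2}u_{\xi} = 0$.
Initial data for $u$: $u(\xi,0) = \rho(\xi,0) = \sin(2 \xi)$.
Solve for $u$:
  By method of characteristics (waves move right with speed 1/2):
  Along characteristics $\xi - \frac{1}{2}\tau =$ const, $u$ is constant, so $u(\xi,\tau) = f(\xi - \frac{1}{2}\tau)$ with $f = u( \cdot , 0)$.
Hence $u(\xi,\tau) = \sin(2 \xi - \tau)$.
Transform back: $\rho(\xi,\tau) = e^{-2\tau}u(\xi,\tau)$.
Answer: $\rho(\xi, \tau) = - e^{-2 \tau} \sin(\tau - 2 \xi)$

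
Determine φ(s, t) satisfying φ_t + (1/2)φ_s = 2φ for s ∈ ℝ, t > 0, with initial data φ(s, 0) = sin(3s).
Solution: Substitute φ = exp(2t)u.
Then φ_t = exp(2t)(u_t + 2u), φ_s = exp(2t)u_s; substituting and dividing by exp(2t), the lower-order terms cancel: u_t + (1/2)u_s = 0 (standard advection equation).
Data for u: u(s,0) = φ(s,0) = sin(3s).
By characteristics (ds/dt = 1/2), u(s,t) = f(s - (1/2)t) with f = u(·, 0).
So u(s,t) = sin(3s - 3t/2), and φ(s,t) = exp(2t)u(s,t).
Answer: φ(s, t) = exp(2t)sin(3s - 3t/2)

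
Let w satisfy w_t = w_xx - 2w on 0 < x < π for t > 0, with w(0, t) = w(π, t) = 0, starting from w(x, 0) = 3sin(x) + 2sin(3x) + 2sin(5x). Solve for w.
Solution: Substitute w = exp(-2t)u, i.e. u = exp(2t)w.
By the product rule, w_t = exp(-2t)(u_t - 2u), w_xx = exp(-2t)u_xx.
Substituting into the PDE and dividing by exp(-2t): u_t - 2u = u_xx - 2u.
The lower-order terms cancel, leaving the standard heat equation u_t = u_xx.
Initial data for u: u(x,0) = w(x,0) = 3sin(x) + 2sin(3x) + 2sin(5x). The boundary conditions carry over: u(0,t) = u(π,t) = 0.
Solve for u:
  Using separation of variables u = X(x)T(t):
  Eigenfunctions: sin(nx), n = 1, 2, 3, ...
  General solution: u(x, t) = Σ c_n sin(nx) exp(-n² t)
  Matching u(x,0) = 3sin(x) + 2sin(3x) + 2sin(5x) term by term: c_1=3, c_3=2, c_5=2.
Hence u(x,t) = 3exp(-t)sin(x) + 2exp(-9t)sin(3x) + 2exp(-25t)sin(5x).
Transform back: w(x,t) = exp(-2t)u(x,t).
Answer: w(x, t) = 3exp(-3t)sin(x) + 2exp(-11t)sin(3x) + 2exp(-27t)sin(5x)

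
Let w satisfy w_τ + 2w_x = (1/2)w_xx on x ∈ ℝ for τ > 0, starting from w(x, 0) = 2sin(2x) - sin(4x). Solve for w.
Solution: Change to a moving frame: let η = x - 2τ, σ = τ and write w(x,τ) = u(η,σ).
By the chain rule w_τ = u_σ - 2u_η, w_x = u_η, w_xx = u_ηη.
Then w_τ + 2w_x = u_σ: the advection term cancels and the PDE becomes the heat equation u_σ = (1/2)u_ηη on η ∈ ℝ.
Initial data: u(η,0) = w(η,0) = 2sin(2η) - sin(4η).
On η ∈ ℝ each mode satisfies (sin(nη))″ = -n² sin(nη), so exp(-n²σ/2) sin(nη) solves the heat equation; by superposition u(η,σ) = Σ c_n exp(-n²σ/2) sin(nη).
Reading off the coefficients: c_2=2, c_4=-1, so u(η,σ) = 2exp(-2σ)sin(2η) - exp(-8σ)sin(4η).
Substituting back η = x - 2τ, σ = τ: w(x,τ) = u(x - 2τ, τ).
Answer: w(x, τ) = 2exp(-2τ)sin(2x - 4τ) - exp(-8τ)sin(4x - 8τ)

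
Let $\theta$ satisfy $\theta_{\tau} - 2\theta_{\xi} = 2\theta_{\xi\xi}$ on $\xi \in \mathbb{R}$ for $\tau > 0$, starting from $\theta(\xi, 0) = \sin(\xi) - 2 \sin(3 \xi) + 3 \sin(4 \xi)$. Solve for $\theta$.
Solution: Change to a moving frame: let $\eta = \xi + 2\tau$, $\sigma = \tau$ and write $\theta(\xi,\tau) = u(\eta,\sigma)$.
By the chain rule $\theta_{\tau} = u_{\sigma} + 2u_{\eta}$, $\theta_{\xi} = u_{\eta}$, $\theta_{\xi\xi} = u_{\eta\eta}$.
Then $\theta_{\tau} - 2\theta_{\xi} = u_{\sigma}$: the advection term cancels and the PDE becomes the heat equation $u_{\sigma} = 2u_{\eta\eta}$ on $\eta \in \mathbb{R}$.
Initial data: $u(\eta,0) = \theta(\eta,0) = \sin(\eta) - 2 \sin(3 \eta) + 3 \sin(4 \eta)$.
On $\eta \in \mathbb{R}$ each mode satisfies $(\sin(n\eta))'' = -n^2 \sin(n\eta)$, so $e^{-2n^2\sigma} \sin(n\eta)$ solves the heat equation; by superposition $u(\eta,\sigma) = \sum c_n e^{-2n^2\sigma} \sin(n\eta)$.
Reading off the coefficients: $c_1=1, c_3=-2, c_4=3$, so $u(\eta,\sigma) = e^{-2 \sigma} \sin(\eta) - 2 e^{-18 \sigma} \sin(3 \eta) + 3 e^{-32 \sigma} \sin(4 \eta)$.
Substituting back $\eta = \xi + 2\tau$, $\sigma = \tau$: $\theta(\xi,\tau) = u(\xi + 2\tau, \tau)$.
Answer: $\theta(\xi, \tau) = e^{-2 \tau} \sin(2 \tau + \xi) - 2 e^{-18 \tau} \sin(6 \tau + 3 \xi) + 3 e^{-32 \tau} \sin(8 \tau + 4 \xi)$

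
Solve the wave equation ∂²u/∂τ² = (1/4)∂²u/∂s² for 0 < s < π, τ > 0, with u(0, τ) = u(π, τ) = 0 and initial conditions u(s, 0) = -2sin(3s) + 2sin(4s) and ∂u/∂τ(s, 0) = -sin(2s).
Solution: Using separation of variables u = X(s)T(τ):
Eigenfunctions: sin(ns), n = 1, 2, 3, ...
General solution: u(s, τ) = Σ [A_n cos(n τ/2) + B_n sin(n τ/2)] sin(ns)
From u(s,0) = -2sin(3s) + 2sin(4s): A_3=-2, A_4=2. From u_τ(s,0) = -sin(2s), using u_τ(s,0) = Σ ω_n B_n sin(ns) with ω_n = n/2: B_2 = (-1)/1 = -1.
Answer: u(s, τ) = -sin(2s)sin(τ) - 2sin(3s)cos(3τ/2) + 2sin(4s)cos(2τ)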